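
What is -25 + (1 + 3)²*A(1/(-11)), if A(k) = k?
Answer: -291/11 ≈ -26.455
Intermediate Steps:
-25 + (1 + 3)²*A(1/(-11)) = -25 + (1 + 3)²*(1/(-11)) = -25 + 4²*(1*(-1/11)) = -25 + 16*(-1/11) = -25 - 16/11 = -291/11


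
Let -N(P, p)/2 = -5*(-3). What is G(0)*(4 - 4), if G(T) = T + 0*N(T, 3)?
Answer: 0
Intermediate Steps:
N(P, p) = -30 (N(P, p) = -(-10)*(-3) = -2*15 = -30)
G(T) = T (G(T) = T + 0*(-30) = T + 0 = T)
G(0)*(4 - 4) = 0*(4 - 4) = 0*0 = 0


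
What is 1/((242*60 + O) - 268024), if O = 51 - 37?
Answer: -1/253490 ≈ -3.9449e-6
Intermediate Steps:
O = 14
1/((242*60 + O) - 268024) = 1/((242*60 + 14) - 268024) = 1/((14520 + 14) - 268024) = 1/(14534 - 268024) = 1/(-253490) = -1/253490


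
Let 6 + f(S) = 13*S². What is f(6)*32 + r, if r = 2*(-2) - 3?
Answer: 14777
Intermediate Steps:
r = -7 (r = -4 - 3 = -7)
f(S) = -6 + 13*S²
f(6)*32 + r = (-6 + 13*6²)*32 - 7 = (-6 + 13*36)*32 - 7 = (-6 + 468)*32 - 7 = 462*32 - 7 = 14784 - 7 = 14777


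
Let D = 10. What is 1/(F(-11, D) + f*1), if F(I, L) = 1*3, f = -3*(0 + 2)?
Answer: -⅓ ≈ -0.33333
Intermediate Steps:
f = -6 (f = -3*2 = -6)
F(I, L) = 3
1/(F(-11, D) + f*1) = 1/(3 - 6*1) = 1/(3 - 6) = 1/(-3) = -⅓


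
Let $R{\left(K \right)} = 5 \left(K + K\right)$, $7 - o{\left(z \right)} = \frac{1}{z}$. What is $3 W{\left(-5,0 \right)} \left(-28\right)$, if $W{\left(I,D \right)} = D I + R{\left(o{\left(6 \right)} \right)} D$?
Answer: $0$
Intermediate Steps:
$o{\left(z \right)} = 7 - \frac{1}{z}$
$R{\left(K \right)} = 10 K$ ($R{\left(K \right)} = 5 \cdot 2 K = 10 K$)
$W{\left(I,D \right)} = \frac{205 D}{3} + D I$ ($W{\left(I,D \right)} = D I + 10 \left(7 - \frac{1}{6}\right) D = D I + 10 \cdot \frac{41}{6} D = D I + \frac{205 D}{3} = \frac{205 D}{3} + D I$)
$3 W{\left(-5,0 \right)} \left(-28\right) = 3 \cdot \frac{1}{3} \cdot 0 \left(205 + 3 \left(-5\right)\right) \left(-28\right) = 3 \cdot \frac{1}{3} \cdot 0 \left(205 - 15\right) \left(-28\right) = 3 \cdot \frac{1}{3} \cdot 0 \cdot 190 \left(-28\right) = 3 \cdot 0 \left(-28\right) = 3 \cdot 0 = 0$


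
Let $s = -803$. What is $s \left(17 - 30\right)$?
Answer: $10439$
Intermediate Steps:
$s \left(17 - 30\right) = - 803 \left(17 - 30\right) = \left(-803\right) \left(-13\right) = 10439$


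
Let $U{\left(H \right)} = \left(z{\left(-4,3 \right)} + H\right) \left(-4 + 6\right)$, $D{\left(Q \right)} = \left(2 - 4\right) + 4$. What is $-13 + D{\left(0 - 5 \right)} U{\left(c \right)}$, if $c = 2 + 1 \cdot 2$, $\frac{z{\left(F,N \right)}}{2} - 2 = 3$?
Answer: $43$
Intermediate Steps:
$z{\left(F,N \right)} = 10$ ($z{\left(F,N \right)} = 4 + 2 \cdot 3 = 4 + 6 = 10$)
$D{\left(Q \right)} = 2$ ($D{\left(Q \right)} = -2 + 4 = 2$)
$c = 4$ ($c = 2 + 2 = 4$)
$U{\left(H \right)} = 20 + 2 H$ ($U{\left(H \right)} = \left(10 + H\right) \left(-4 + 6\right) = \left(10 + H\right) 2 = 20 + 2 H$)
$-13 + D{\left(0 - 5 \right)} U{\left(c \right)} = -13 + 2 \left(20 + 2 \cdot 4\right) = -13 + 2 \left(20 + 8\right) = -13 + 2 \cdot 28 = -13 + 56 = 43$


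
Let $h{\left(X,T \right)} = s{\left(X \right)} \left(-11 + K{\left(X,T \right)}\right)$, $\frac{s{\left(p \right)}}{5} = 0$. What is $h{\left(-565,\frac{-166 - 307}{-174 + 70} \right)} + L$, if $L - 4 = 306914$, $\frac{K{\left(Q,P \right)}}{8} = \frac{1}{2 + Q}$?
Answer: $306918$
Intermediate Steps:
$s{\left(p \right)} = 0$ ($s{\left(p \right)} = 5 \cdot 0 = 0$)
$K{\left(Q,P \right)} = \frac{8}{2 + Q}$
$L = 306918$ ($L = 4 + 306914 = 306918$)
$h{\left(X,T \right)} = 0$ ($h{\left(X,T \right)} = 0 \left(-11 + \frac{8}{2 + X}\right) = 0$)
$h{\left(-565,\frac{-166 - 307}{-174 + 70} \right)} + L = 0 + 306918 = 306918$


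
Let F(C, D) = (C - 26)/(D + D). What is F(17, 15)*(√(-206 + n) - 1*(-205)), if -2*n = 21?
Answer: -123/2 - 3*I*√866/20 ≈ -61.5 - 4.4142*I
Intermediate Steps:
n = -21/2 (n = -½*21 = -21/2 ≈ -10.500)
F(C, D) = (-26 + C)/(2*D) (F(C, D) = (-26 + C)/((2*D)) = (-26 + C)*(1/(2*D)) = (-26 + C)/(2*D))
F(17, 15)*(√(-206 + n) - 1*(-205)) = ((½)*(-26 + 17)/15)*(√(-206 - 21/2) - 1*(-205)) = ((½)*(1/15)*(-9))*(√(-433/2) + 205) = -3*(I*√866/2 + 205)/10 = -3*(205 + I*√866/2)/10 = -123/2 - 3*I*√866/20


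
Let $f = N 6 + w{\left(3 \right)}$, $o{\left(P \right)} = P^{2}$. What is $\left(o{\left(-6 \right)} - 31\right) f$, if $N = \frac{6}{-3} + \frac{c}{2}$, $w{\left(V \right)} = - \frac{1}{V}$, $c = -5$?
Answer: $- \frac{410}{3} \approx -136.67$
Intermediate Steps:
$N = - \frac{9}{2}$ ($N = \frac{6}{-3} - \frac{5}{2} = 6 \left(- \frac{1}{3}\right) - \frac{5}{2} = -2 - \frac{5}{2} = - \frac{9}{2} \approx -4.5$)
$f = - \frac{82}{3}$ ($f = \left(- \frac{9}{2}\right) 6 - \frac{1}{3} = -27 - \frac{1}{3} = - \frac{82}{3} \approx -27.333$)
$\left(o{\left(-6 \right)} - 31\right) f = \left(\left(-6\right)^{2} - 31\right) \left(- \frac{82}{3}\right) = \left(36 - 31\right) \left(- \frac{82}{3}\right) = 5 \left(- \frac{82}{3}\right) = - \frac{410}{3}$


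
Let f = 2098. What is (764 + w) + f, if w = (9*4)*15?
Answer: 3402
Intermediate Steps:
w = 540 (w = 36*15 = 540)
(764 + w) + f = (764 + 540) + 2098 = 1304 + 2098 = 3402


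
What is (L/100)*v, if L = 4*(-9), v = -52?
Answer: 468/25 ≈ 18.720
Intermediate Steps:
L = -36
(L/100)*v = (-36/100)*(-52) = ((1/100)*(-36))*(-52) = -9/25*(-52) = 468/25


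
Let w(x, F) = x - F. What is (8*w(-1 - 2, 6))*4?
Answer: -288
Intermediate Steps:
(8*w(-1 - 2, 6))*4 = (8*((-1 - 2) - 1*6))*4 = (8*(-3 - 6))*4 = (8*(-9))*4 = -72*4 = -288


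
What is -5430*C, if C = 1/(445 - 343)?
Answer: -905/17 ≈ -53.235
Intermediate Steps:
C = 1/102 ≈ 0.0098039
-5430*C = -5430*1/102 = -905/17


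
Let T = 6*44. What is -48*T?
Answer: -12672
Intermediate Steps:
T = 264
-48*T = -48*264 = -12672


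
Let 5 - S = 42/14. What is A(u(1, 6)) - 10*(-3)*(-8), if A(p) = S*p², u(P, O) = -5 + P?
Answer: -208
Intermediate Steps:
S = 2 (S = 5 - 42/14 = 5 - 1*3 = 5 - 3 = 2)
A(p) = 2*p²
A(u(1, 6)) - 10*(-3)*(-8) = 2*(-5 + 1)² - 10*(-3)*(-8) = 2*(-4)² + 30*(-8) = 2*16 - 240 = 32 - 240 = -208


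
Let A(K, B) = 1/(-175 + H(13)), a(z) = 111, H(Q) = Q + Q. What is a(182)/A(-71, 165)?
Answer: -16539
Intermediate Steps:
H(Q) = 2*Q
A(K, B) = -1/149 (A(K, B) = 1/(-175 + 2*13) = 1/(-175 + 26) = 1/(-149) = -1/149)
a(182)/A(-71, 165) = 111/(-1/149) = 111*(-149) = -16539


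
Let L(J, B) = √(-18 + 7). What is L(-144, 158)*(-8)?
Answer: -8*I*√11 ≈ -26.533*I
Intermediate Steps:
L(J, B) = I*√11 (L(J, B) = √(-11) = I*√11)
L(-144, 158)*(-8) = (I*√11)*(-8) = -8*I*√11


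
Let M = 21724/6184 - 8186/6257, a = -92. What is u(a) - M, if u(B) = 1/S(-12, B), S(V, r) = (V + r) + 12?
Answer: -985842367/444972812 ≈ -2.2155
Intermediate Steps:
S(V, r) = 12 + V + r
u(B) = 1/B (u(B) = 1/(12 - 12 + B) = 1/B)
M = 21326211/9673322 (M = 21724*(1/6184) - 8186*1/6257 = 5431/1546 - 8186/6257 = 21326211/9673322 ≈ 2.2046)
u(a) - M = 1/(-92) - 1*21326211/9673322 = -1/92 - 21326211/9673322 = -985842367/444972812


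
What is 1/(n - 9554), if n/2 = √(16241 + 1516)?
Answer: -4777/45603944 - 3*√1973/45603944 ≈ -0.00010767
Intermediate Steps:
n = 6*√1973 (n = 2*√(16241 + 1516) = 2*√17757 = 2*(3*√1973) = 6*√1973 ≈ 266.51)
1/(n - 9554) = 1/(6*√1973 - 9554) = 1/(-9554 + 6*√1973)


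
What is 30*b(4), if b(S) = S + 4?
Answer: 240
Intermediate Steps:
b(S) = 4 + S
30*b(4) = 30*(4 + 4) = 30*8 = 240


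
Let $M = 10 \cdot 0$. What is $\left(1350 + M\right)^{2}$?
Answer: $1822500$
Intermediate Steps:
$M = 0$
$\left(1350 + M\right)^{2} = \left(1350 + 0\right)^{2} = 1350^{2} = 1822500$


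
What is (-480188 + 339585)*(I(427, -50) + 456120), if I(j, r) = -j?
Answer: -64071802879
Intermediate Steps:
(-480188 + 339585)*(I(427, -50) + 456120) = (-480188 + 339585)*(-1*427 + 456120) = -140603*(-427 + 456120) = -140603*455693 = -64071802879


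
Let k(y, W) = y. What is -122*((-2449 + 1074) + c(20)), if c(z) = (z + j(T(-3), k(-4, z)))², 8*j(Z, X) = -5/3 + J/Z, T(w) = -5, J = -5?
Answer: 8593619/72 ≈ 1.1936e+5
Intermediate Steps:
j(Z, X) = -5/24 - 5/(8*Z) (j(Z, X) = (-5/3 - 5/Z)/8 = -5/24 - 5/(8*Z))
c(z) = (-1/12 + z)² (c(z) = (z + (5/24)*(-3 - 1*(-5))/(-5))² = (z + (5/24)*(-⅕)*(-3 + 5))² = (z + (5/24)*(-⅕)*2)² = (z - 1/12)² = (-1/12 + z)²)
-122*((-2449 + 1074) + c(20)) = -122*((-2449 + 1074) + (-1 + 12*20)²/144) = -122*(-1375 + (-1 + 240)²/144) = -122*(-1375 + (1/144)*239²) = -122*(-1375 + (1/144)*57121) = -122*(-1375 + 57121/144) = -122*(-140879/144) = 8593619/72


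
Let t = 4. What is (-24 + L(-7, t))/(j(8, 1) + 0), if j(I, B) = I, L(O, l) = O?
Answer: -31/8 ≈ -3.8750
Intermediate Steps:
(-24 + L(-7, t))/(j(8, 1) + 0) = (-24 - 7)/(8 + 0) = -31/8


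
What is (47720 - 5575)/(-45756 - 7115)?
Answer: -42145/52871 ≈ -0.79713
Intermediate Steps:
(47720 - 5575)/(-45756 - 7115) = 42145/(-52871) = 42145*(-1/52871) = -42145/52871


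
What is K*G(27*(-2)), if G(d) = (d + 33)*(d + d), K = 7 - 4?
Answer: 6804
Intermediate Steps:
K = 3
G(d) = 2*d*(33 + d) (G(d) = (33 + d)*(2*d) = 2*d*(33 + d))
K*G(27*(-2)) = 3*(2*(27*(-2))*(33 + 27*(-2))) = 3*(2*(-54)*(33 - 54)) = 3*(2*(-54)*(-21)) = 3*2268 = 6804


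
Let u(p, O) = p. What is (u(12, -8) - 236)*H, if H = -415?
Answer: 92960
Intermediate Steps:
(u(12, -8) - 236)*H = (12 - 236)*(-415) = -224*(-415) = 92960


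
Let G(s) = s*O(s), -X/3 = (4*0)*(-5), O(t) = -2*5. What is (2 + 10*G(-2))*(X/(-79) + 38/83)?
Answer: 7676/83 ≈ 92.482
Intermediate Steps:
O(t) = -10
X = 0 (X = -3*4*0*(-5) = -0*(-5) = -3*0 = 0)
G(s) = -10*s (G(s) = s*(-10) = -10*s)
(2 + 10*G(-2))*(X/(-79) + 38/83) = (2 + 10*(-10*(-2)))*(0/(-79) + 38/83) = (2 + 10*20)*(0*(-1/79) + 38*(1/83)) = (2 + 200)*(0 + 38/83) = 202*(38/83) = 7676/83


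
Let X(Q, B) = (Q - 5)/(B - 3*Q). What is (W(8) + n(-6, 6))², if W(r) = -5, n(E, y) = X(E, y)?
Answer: 17161/576 ≈ 29.793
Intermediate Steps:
X(Q, B) = (-5 + Q)/(B - 3*Q)
n(E, y) = (-5 + E)/(y - 3*E)
(W(8) + n(-6, 6))² = (-5 + (5 - 1*(-6))/(-1*6 + 3*(-6)))² = (-5 + (5 + 6)/(-6 - 18))² = (-5 + 11/(-24))² = (-5 - 1/24*11)² = (-5 - 11/24)² = (-131/24)² = 17161/576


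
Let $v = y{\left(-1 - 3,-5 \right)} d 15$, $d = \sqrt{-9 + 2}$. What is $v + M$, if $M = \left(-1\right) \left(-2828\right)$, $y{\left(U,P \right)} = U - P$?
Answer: $2828 + 15 i \sqrt{7} \approx 2828.0 + 39.686 i$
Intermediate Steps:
$d = i \sqrt{7}$ ($d = \sqrt{-7} = i \sqrt{7} \approx 2.6458 i$)
$M = 2828$
$v = 15 i \sqrt{7}$ ($v = \left(\left(-1 - 3\right) - -5\right) i \sqrt{7} \cdot 15 = \left(-4 + 5\right) i \sqrt{7} \cdot 15 = 1 i \sqrt{7} \cdot 15 = i \sqrt{7} \cdot 15 = 15 i \sqrt{7} \approx 39.686 i$)
$v + M = 15 i \sqrt{7} + 2828 = 2828 + 15 i \sqrt{7}$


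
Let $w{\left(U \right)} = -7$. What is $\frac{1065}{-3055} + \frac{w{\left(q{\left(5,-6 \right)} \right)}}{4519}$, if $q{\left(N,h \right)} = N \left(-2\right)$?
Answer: $- \frac{966824}{2761109} \approx -0.35016$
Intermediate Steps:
$q{\left(N,h \right)} = - 2 N$
$\frac{1065}{-3055} + \frac{w{\left(q{\left(5,-6 \right)} \right)}}{4519} = \frac{1065}{-3055} - \frac{7}{4519} = 1065 \left(- \frac{1}{3055}\right) - \frac{7}{4519} = - \frac{213}{611} - \frac{7}{4519} = - \frac{966824}{2761109}$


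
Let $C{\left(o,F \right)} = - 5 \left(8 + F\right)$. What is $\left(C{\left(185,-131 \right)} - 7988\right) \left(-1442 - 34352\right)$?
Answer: $263909162$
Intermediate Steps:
$C{\left(o,F \right)} = -40 - 5 F$
$\left(C{\left(185,-131 \right)} - 7988\right) \left(-1442 - 34352\right) = \left(\left(-40 - -655\right) - 7988\right) \left(-1442 - 34352\right) = \left(\left(-40 + 655\right) - 7988\right) \left(-35794\right) = \left(615 - 7988\right) \left(-35794\right) = \left(-7373\right) \left(-35794\right) = 263909162$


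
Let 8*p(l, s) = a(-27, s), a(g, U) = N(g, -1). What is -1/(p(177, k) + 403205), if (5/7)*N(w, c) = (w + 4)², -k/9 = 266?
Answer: -40/16131903 ≈ -2.4796e-6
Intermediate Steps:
k = -2394 (k = -9*266 = -2394)
N(w, c) = 7*(4 + w)²/5 (N(w, c) = 7*(w + 4)²/5 = 7*(4 + w)²/5)
a(g, U) = 7*(4 + g)²/5
p(l, s) = 3703/40 (p(l, s) = (7*(4 - 27)²/5)/8 = ((7/5)*(-23)²)/8 = ((7/5)*529)/8 = (⅛)*(3703/5) = 3703/40)
-1/(p(177, k) + 403205) = -1/(3703/40 + 403205) = -1/16131903/40 = -1*40/16131903 = -40/16131903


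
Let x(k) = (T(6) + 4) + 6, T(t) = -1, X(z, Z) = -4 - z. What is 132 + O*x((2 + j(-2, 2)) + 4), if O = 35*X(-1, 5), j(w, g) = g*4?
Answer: -813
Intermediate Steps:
j(w, g) = 4*g
x(k) = 9 (x(k) = (-1 + 4) + 6 = 3 + 6 = 9)
O = -105 (O = 35*(-4 - 1*(-1)) = 35*(-4 + 1) = 35*(-3) = -105)
132 + O*x((2 + j(-2, 2)) + 4) = 132 - 105*9 = 132 - 945 = -813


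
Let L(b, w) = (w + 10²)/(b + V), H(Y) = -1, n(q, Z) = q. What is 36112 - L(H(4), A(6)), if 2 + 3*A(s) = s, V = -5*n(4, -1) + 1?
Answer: 541756/15 ≈ 36117.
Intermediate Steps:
V = -19 (V = -5*4 + 1 = -20 + 1 = -19)
A(s) = -⅔ + s/3
L(b, w) = (100 + w)/(-19 + b) (L(b, w) = (w + 10²)/(b - 19) = (w + 100)/(-19 + b) = (100 + w)/(-19 + b))
36112 - L(H(4), A(6)) = 36112 - (100 + (-⅔ + (⅓)*6))/(-19 - 1) = 36112 - (100 + (-⅔ + 2))/(-20) = 36112 - (-1)*(100 + 4/3)/20 = 36112 - (-1)*304/(20*3) = 36112 - 1*(-76/15) = 36112 + 76/15 = 541756/15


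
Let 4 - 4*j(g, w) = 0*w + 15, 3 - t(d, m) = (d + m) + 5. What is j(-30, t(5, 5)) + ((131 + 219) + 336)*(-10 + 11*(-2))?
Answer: -87819/4 ≈ -21955.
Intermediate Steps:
t(d, m) = -2 - d - m (t(d, m) = 3 - ((d + m) + 5) = 3 - (5 + d + m) = 3 + (-5 - d - m) = -2 - d - m)
j(g, w) = -11/4 (j(g, w) = 1 - (0*w + 15)/4 = 1 - (0 + 15)/4 = 1 - 1/4*15 = 1 - 15/4 = -11/4)
j(-30, t(5, 5)) + ((131 + 219) + 336)*(-10 + 11*(-2)) = -11/4 + ((131 + 219) + 336)*(-10 + 11*(-2)) = -11/4 + (350 + 336)*(-10 - 22) = -11/4 + 686*(-32) = -11/4 - 21952 = -87819/4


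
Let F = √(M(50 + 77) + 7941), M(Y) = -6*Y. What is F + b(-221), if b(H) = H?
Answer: -221 + √7179 ≈ -136.27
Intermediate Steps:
F = √7179 (F = √(-6*(50 + 77) + 7941) = √(-6*127 + 7941) = √(-762 + 7941) = √7179 ≈ 84.729)
F + b(-221) = √7179 - 221 = -221 + √7179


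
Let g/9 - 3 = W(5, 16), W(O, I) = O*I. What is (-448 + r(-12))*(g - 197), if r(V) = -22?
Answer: -258500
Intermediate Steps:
W(O, I) = I*O
g = 747 (g = 27 + 9*(16*5) = 27 + 9*80 = 27 + 720 = 747)
(-448 + r(-12))*(g - 197) = (-448 - 22)*(747 - 197) = -470*550 = -258500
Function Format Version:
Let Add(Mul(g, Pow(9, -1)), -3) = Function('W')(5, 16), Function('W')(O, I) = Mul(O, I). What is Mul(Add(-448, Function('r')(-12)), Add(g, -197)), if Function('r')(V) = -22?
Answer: -258500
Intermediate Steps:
Function('W')(O, I) = Mul(I, O)
g = 747 (g = Add(27, Mul(9, Mul(16, 5))) = Add(27, Mul(9, 80)) = Add(27, 720) = 747)
Mul(Add(-448, Function('r')(-12)), Add(g, -197)) = Mul(Add(-448, -22), Add(747, -197)) = Mul(-470, 550) = -258500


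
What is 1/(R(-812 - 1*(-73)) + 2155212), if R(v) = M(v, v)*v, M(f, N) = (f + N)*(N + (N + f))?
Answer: -1/2419345302 ≈ -4.1334e-10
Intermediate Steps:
M(f, N) = (N + f)*(f + 2*N)
R(v) = 6*v³ (R(v) = (v² + 2*v² + 3*v*v)*v = (v² + 2*v² + 3*v²)*v = (6*v²)*v = 6*v³)
1/(R(-812 - 1*(-73)) + 2155212) = 1/(6*(-812 - 1*(-73))³ + 2155212) = 1/(6*(-812 + 73)³ + 2155212) = 1/(6*(-739)³ + 2155212) = 1/(6*(-403583419) + 2155212) = 1/(-2421500514 + 2155212) = 1/(-2419345302) = -1/2419345302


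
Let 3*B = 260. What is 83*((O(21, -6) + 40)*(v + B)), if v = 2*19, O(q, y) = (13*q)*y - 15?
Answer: -50070746/3 ≈ -1.6690e+7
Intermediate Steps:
B = 260/3 (B = (⅓)*260 = 260/3 ≈ 86.667)
O(q, y) = -15 + 13*q*y (O(q, y) = 13*q*y - 15 = -15 + 13*q*y)
v = 38
83*((O(21, -6) + 40)*(v + B)) = 83*(((-15 + 13*21*(-6)) + 40)*(38 + 260/3)) = 83*(((-15 - 1638) + 40)*(374/3)) = 83*((-1653 + 40)*(374/3)) = 83*(-1613*374/3) = 83*(-603262/3) = -50070746/3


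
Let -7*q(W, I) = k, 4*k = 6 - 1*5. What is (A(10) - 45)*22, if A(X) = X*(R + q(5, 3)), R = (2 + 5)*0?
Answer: -6985/7 ≈ -997.86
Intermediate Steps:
k = ¼ (k = (6 - 1*5)/4 = (6 - 5)/4 = (¼)*1 = ¼ ≈ 0.25000)
q(W, I) = -1/28 (q(W, I) = -⅐*¼ = -1/28)
R = 0 (R = 7*0 = 0)
A(X) = -X/28 (A(X) = X*(0 - 1/28) = X*(-1/28) = -X/28)
(A(10) - 45)*22 = (-1/28*10 - 45)*22 = (-5/14 - 45)*22 = -635/14*22 = -6985/7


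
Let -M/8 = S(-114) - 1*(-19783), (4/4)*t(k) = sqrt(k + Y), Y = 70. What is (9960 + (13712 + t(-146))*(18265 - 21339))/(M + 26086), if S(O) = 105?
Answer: 21070364/66509 + 3074*I*sqrt(19)/66509 ≈ 316.8 + 0.20147*I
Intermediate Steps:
t(k) = sqrt(70 + k) (t(k) = sqrt(k + 70) = sqrt(70 + k))
M = -159104 (M = -8*(105 - 1*(-19783)) = -8*(105 + 19783) = -8*19888 = -159104)
(9960 + (13712 + t(-146))*(18265 - 21339))/(M + 26086) = (9960 + (13712 + sqrt(70 - 146))*(18265 - 21339))/(-159104 + 26086) = (9960 + (13712 + sqrt(-76))*(-3074))/(-133018) = (9960 + (13712 + 2*I*sqrt(19))*(-3074))*(-1/133018) = (9960 + (-42150688 - 6148*I*sqrt(19)))*(-1/133018) = (-42140728 - 6148*I*sqrt(19))*(-1/133018) = 21070364/66509 + 3074*I*sqrt(19)/66509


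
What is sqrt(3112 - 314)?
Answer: sqrt(2798) ≈ 52.896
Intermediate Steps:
sqrt(3112 - 314) = sqrt(2798)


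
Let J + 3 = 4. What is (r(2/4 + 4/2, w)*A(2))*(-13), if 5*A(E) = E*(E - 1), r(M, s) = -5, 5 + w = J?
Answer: 26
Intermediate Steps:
J = 1 (J = -3 + 4 = 1)
w = -4 (w = -5 + 1 = -4)
A(E) = E*(-1 + E)/5 (A(E) = (E*(E - 1))/5 = (E*(-1 + E))/5 = E*(-1 + E)/5)
(r(2/4 + 4/2, w)*A(2))*(-13) = -2*(-1 + 2)*(-13) = -2*(-13) = 26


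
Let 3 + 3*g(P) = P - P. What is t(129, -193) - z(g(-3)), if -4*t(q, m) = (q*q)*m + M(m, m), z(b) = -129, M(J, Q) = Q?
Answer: 1606211/2 ≈ 8.0311e+5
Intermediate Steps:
g(P) = -1 (g(P) = -1 + (P - P)/3 = -1 + (⅓)*0 = -1 + 0 = -1)
t(q, m) = -m/4 - m*q²/4 (t(q, m) = -((q*q)*m + m)/4 = -(q²*m + m)/4 = -(m*q² + m)/4 = -(m + m*q²)/4 = -m/4 - m*q²/4)
t(129, -193) - z(g(-3)) = (¼)*(-193)*(-1 - 1*129²) - 1*(-129) = (¼)*(-193)*(-1 - 1*16641) + 129 = (¼)*(-193)*(-1 - 16641) + 129 = (¼)*(-193)*(-16642) + 129 = 1605953/2 + 129 = 1606211/2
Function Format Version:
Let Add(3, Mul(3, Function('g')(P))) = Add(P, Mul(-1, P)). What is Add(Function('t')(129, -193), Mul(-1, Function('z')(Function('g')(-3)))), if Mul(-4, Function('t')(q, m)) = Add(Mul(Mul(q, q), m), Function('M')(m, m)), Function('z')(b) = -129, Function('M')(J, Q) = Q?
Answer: Rational(1606211, 2) ≈ 8.0311e+5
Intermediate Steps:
Function('g')(P) = -1 (Function('g')(P) = Add(-1, Mul(Rational(1, 3), Add(P, Mul(-1, P)))) = Add(-1, Mul(Rational(1, 3), 0)) = Add(-1, 0) = -1)
Function('t')(q, m) = Add(Mul(Rational(-1, 4), m), Mul(Rational(-1, 4), m, Pow(q, 2))) (Function('t')(q, m) = Mul(Rational(-1, 4), Add(Mul(Mul(q, q), m), m)) = Mul(Rational(-1, 4), Add(Mul(Pow(q, 2), m), m)) = Mul(Rational(-1, 4), Add(Mul(m, Pow(q, 2)), m)) = Mul(Rational(-1, 4), Add(m, Mul(m, Pow(q, 2)))) = Add(Mul(Rational(-1, 4), m), Mul(Rational(-1, 4), m, Pow(q, 2))))
Add(Function('t')(129, -193), Mul(-1, Function('z')(Function('g')(-3)))) = Add(Mul(Rational(1, 4), -193, Add(-1, Mul(-1, Pow(129, 2)))), Mul(-1, -129)) = Add(Mul(Rational(1, 4), -193, Add(-1, Mul(-1, 16641))), 129) = Add(Mul(Rational(1, 4), -193, Add(-1, -16641)), 129) = Add(Mul(Rational(1, 4), -193, -16642), 129) = Add(Rational(1605953, 2), 129) = Rational(1606211, 2)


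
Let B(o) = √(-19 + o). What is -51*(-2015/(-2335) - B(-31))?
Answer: -20553/467 + 255*I*√2 ≈ -44.011 + 360.62*I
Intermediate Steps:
-51*(-2015/(-2335) - B(-31)) = -51*(-2015/(-2335) - √(-19 - 31)) = -51*(-2015*(-1/2335) - √(-50)) = -51*(403/467 - 5*I*√2) = -20553/467 + 255*I*√2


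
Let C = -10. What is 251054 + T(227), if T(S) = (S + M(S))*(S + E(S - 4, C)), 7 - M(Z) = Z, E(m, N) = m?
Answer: 254204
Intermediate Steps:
M(Z) = 7 - Z
T(S) = -28 + 14*S (T(S) = (S + (7 - S))*(S + (S - 4)) = 7*(S + (-4 + S)) = 7*(-4 + 2*S) = -28 + 14*S)
251054 + T(227) = 251054 + (-28 + 14*227) = 251054 + (-28 + 3178) = 251054 + 3150 = 254204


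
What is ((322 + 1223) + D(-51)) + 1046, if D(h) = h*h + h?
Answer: 5141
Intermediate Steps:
D(h) = h + h² (D(h) = h² + h = h + h²)
((322 + 1223) + D(-51)) + 1046 = ((322 + 1223) - 51*(1 - 51)) + 1046 = (1545 - 51*(-50)) + 1046 = (1545 + 2550) + 1046 = 4095 + 1046 = 5141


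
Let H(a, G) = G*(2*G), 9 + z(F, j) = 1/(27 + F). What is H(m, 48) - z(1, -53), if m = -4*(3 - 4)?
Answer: 129275/28 ≈ 4617.0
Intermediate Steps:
z(F, j) = -9 + 1/(27 + F)
m = 4 (m = -4*(-1) = 4)
H(a, G) = 2*G²
H(m, 48) - z(1, -53) = 2*48² - (-242 - 9*1)/(27 + 1) = 2*2304 - (-242 - 9)/28 = 4608 - (-251)/28 = 4608 - 1*(-251/28) = 4608 + 251/28 = 129275/28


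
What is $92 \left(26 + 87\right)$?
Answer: $10396$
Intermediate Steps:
$92 \left(26 + 87\right) = 92 \cdot 113 = 10396$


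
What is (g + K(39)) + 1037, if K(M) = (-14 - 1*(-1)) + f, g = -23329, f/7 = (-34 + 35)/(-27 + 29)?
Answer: -44603/2 ≈ -22302.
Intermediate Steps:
f = 7/2 (f = 7*((-34 + 35)/(-27 + 29)) = 7*(1/2) = 7/2 ≈ 3.5000)
K(M) = -19/2 (K(M) = (-14 - 1*(-1)) + 7/2 = (-14 + 1) + 7/2 = -13 + 7/2 = -19/2)
(g + K(39)) + 1037 = (-23329 - 19/2) + 1037 = -46677/2 + 1037 = -44603/2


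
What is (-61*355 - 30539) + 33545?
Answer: -18649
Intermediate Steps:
(-61*355 - 30539) + 33545 = (-21655 - 30539) + 33545 = -52194 + 33545 = -18649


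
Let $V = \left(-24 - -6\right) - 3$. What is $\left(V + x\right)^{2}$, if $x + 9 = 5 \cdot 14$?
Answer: $1600$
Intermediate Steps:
$x = 61$ ($x = -9 + 5 \cdot 14 = -9 + 70 = 61$)
$V = -21$ ($V = \left(-24 + 6\right) - 3 = -18 - 3 = -21$)
$\left(V + x\right)^{2} = \left(-21 + 61\right)^{2} = 40^{2} = 1600$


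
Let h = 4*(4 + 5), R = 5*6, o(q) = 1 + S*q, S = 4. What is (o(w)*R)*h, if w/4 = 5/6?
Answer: 15480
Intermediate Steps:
w = 10/3 (w = 4*(5/6) = 4*(5*(⅙)) = 4*(⅚) = 10/3 ≈ 3.3333)
o(q) = 1 + 4*q
R = 30
h = 36 (h = 4*9 = 36)
(o(w)*R)*h = ((1 + 4*(10/3))*30)*36 = ((1 + 40/3)*30)*36 = ((43/3)*30)*36 = 430*36 = 15480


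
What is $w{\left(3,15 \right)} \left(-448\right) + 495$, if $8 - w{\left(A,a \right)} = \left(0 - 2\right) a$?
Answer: $-16529$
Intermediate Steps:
$w{\left(A,a \right)} = 8 + 2 a$ ($w{\left(A,a \right)} = 8 - \left(0 - 2\right) a = 8 - - 2 a = 8 + 2 a$)
$w{\left(3,15 \right)} \left(-448\right) + 495 = \left(8 + 2 \cdot 15\right) \left(-448\right) + 495 = \left(8 + 30\right) \left(-448\right) + 495 = 38 \left(-448\right) + 495 = -17024 + 495 = -16529$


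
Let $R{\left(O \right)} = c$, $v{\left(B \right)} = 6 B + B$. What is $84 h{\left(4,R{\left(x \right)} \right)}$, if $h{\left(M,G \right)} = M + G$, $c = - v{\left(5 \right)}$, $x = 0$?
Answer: $-2604$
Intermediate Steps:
$v{\left(B \right)} = 7 B$
$c = -35$ ($c = - 7 \cdot 5 = \left(-1\right) 35 = -35$)
$R{\left(O \right)} = -35$
$h{\left(M,G \right)} = G + M$
$84 h{\left(4,R{\left(x \right)} \right)} = 84 \left(-35 + 4\right) = 84 \left(-31\right) = -2604$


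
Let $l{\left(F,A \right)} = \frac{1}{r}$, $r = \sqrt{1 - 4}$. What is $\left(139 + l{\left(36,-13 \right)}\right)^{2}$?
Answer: $\frac{\left(417 - i \sqrt{3}\right)^{2}}{9} \approx 19321.0 - 160.5 i$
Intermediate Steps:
$r = i \sqrt{3}$ ($r = \sqrt{-3} = i \sqrt{3} \approx 1.732 i$)
$l{\left(F,A \right)} = - \frac{i \sqrt{3}}{3}$ ($l{\left(F,A \right)} = \frac{1}{i \sqrt{3}} = - \frac{i \sqrt{3}}{3}$)
$\left(139 + l{\left(36,-13 \right)}\right)^{2} = \left(139 - \frac{i \sqrt{3}}{3}\right)^{2}$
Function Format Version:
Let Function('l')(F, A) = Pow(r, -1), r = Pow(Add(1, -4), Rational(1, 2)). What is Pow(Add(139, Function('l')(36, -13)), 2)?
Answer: Mul(Rational(1, 9), Pow(Add(417, Mul(-1, I, Pow(3, Rational(1, 2)))), 2)) ≈ Add(19321., Mul(-160.50, I))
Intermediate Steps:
r = Mul(I, Pow(3, Rational(1, 2))) (r = Pow(-3, Rational(1, 2)) = Mul(I, Pow(3, Rational(1, 2))) ≈ Mul(1.7320, I))
Function('l')(F, A) = Mul(Rational(-1, 3), I, Pow(3, Rational(1, 2))) (Function('l')(F, A) = Pow(Mul(I, Pow(3, Rational(1, 2))), -1) = Mul(Rational(-1, 3), I, Pow(3, Rational(1, 2))))
Pow(Add(139, Function('l')(36, -13)), 2) = Pow(Add(139, Mul(Rational(-1, 3), I, Pow(3, Rational(1, 2)))), 2)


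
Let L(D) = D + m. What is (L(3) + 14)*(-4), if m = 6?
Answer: -92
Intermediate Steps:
L(D) = 6 + D (L(D) = D + 6 = 6 + D)
(L(3) + 14)*(-4) = ((6 + 3) + 14)*(-4) = (9 + 14)*(-4) = 23*(-4) = -92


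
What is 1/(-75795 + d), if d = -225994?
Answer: -1/301789 ≈ -3.3136e-6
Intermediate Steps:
1/(-75795 + d) = 1/(-75795 - 225994) = 1/(-301789) = -1/301789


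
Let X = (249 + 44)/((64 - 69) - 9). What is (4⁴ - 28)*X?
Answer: -33402/7 ≈ -4771.7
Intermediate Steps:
X = -293/14 (X = 293/(-5 - 9) = 293/(-14) = 293*(-1/14) = -293/14 ≈ -20.929)
(4⁴ - 28)*X = (4⁴ - 28)*(-293/14) = (256 - 28)*(-293/14) = 228*(-293/14) = -33402/7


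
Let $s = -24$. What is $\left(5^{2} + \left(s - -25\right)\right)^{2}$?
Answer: $676$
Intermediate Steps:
$\left(5^{2} + \left(s - -25\right)\right)^{2} = \left(5^{2} - -1\right)^{2} = \left(25 + \left(-24 + 25\right)\right)^{2} = \left(25 + 1\right)^{2} = 26^{2} = 676$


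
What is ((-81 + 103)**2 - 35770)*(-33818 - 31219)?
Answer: 2294895582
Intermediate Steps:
((-81 + 103)**2 - 35770)*(-33818 - 31219) = (22**2 - 35770)*(-65037) = (484 - 35770)*(-65037) = -35286*(-65037) = 2294895582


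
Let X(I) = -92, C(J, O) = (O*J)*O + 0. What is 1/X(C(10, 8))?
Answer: -1/92 ≈ -0.010870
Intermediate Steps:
C(J, O) = J*O² (C(J, O) = (J*O)*O + 0 = J*O² + 0 = J*O²)
1/X(C(10, 8)) = 1/(-92) = -1/92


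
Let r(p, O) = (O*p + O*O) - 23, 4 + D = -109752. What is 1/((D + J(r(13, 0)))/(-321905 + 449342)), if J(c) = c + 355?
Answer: -127437/109424 ≈ -1.1646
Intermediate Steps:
D = -109756 (D = -4 - 109752 = -109756)
r(p, O) = -23 + O**2 + O*p (r(p, O) = (O*p + O**2) - 23 = (O**2 + O*p) - 23 = -23 + O**2 + O*p)
J(c) = 355 + c
1/((D + J(r(13, 0)))/(-321905 + 449342)) = 1/((-109756 + (355 + (-23 + 0**2 + 0*13)))/(-321905 + 449342)) = 1/((-109756 + (355 + (-23 + 0 + 0)))/127437) = 1/((-109756 + (355 - 23))*(1/127437)) = 1/((-109756 + 332)*(1/127437)) = 1/(-109424*1/127437) = 1/(-109424/127437) = -127437/109424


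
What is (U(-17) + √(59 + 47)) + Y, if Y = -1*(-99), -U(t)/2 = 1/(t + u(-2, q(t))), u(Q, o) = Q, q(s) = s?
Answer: 1883/19 + √106 ≈ 109.40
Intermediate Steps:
U(t) = -2/(-2 + t) (U(t) = -2/(t - 2) = -2/(-2 + t))
Y = 99
(U(-17) + √(59 + 47)) + Y = (-2/(-2 - 17) + √(59 + 47)) + 99 = (-2/(-19) + √106) + 99 = (-2*(-1/19) + √106) + 99 = (2/19 + √106) + 99 = 1883/19 + √106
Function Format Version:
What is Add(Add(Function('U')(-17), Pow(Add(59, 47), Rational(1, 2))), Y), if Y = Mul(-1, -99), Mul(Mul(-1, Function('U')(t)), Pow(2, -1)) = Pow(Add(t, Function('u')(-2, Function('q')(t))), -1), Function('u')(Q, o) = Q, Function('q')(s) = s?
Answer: Add(Rational(1883, 19), Pow(106, Rational(1, 2))) ≈ 109.40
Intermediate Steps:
Function('U')(t) = Mul(-2, Pow(Add(-2, t), -1)) (Function('U')(t) = Mul(-2, Pow(Add(t, -2), -1)) = Mul(-2, Pow(Add(-2, t), -1)))
Y = 99
Add(Add(Function('U')(-17), Pow(Add(59, 47), Rational(1, 2))), Y) = Add(Add(Mul(-2, Pow(Add(-2, -17), -1)), Pow(Add(59, 47), Rational(1, 2))), 99) = Add(Add(Mul(-2, Pow(-19, -1)), Pow(106, Rational(1, 2))), 99) = Add(Add(Mul(-2, Rational(-1, 19)), Pow(106, Rational(1, 2))), 99) = Add(Add(Rational(2, 19), Pow(106, Rational(1, 2))), 99) = Add(Rational(1883, 19), Pow(106, Rational(1, 2)))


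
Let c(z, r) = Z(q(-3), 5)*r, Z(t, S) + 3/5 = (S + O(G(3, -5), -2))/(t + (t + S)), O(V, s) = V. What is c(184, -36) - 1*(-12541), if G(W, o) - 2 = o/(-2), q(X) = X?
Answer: 64523/5 ≈ 12905.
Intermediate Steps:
G(W, o) = 2 - o/2 (G(W, o) = 2 + o/(-2) = 2 + o*(-1/2) = 2 - o/2)
Z(t, S) = -3/5 + (9/2 + S)/(S + 2*t) (Z(t, S) = -3/5 + (S + (2 - 1/2*(-5)))/(t + (t + S)) = -3/5 + (S + (2 + 5/2))/(t + (S + t)) = -3/5 + (S + 9/2)/(S + 2*t) = -3/5 + (9/2 + S)/(S + 2*t))
c(z, r) = -101*r/10 (c(z, r) = ((45 - 12*(-3) + 4*5)/(10*(5 + 2*(-3))))*r = ((45 + 36 + 20)/(10*(5 - 6)))*r = ((1/10)*101/(-1))*r = ((1/10)*(-1)*101)*r = -101*r/10)
c(184, -36) - 1*(-12541) = -101/10*(-36) - 1*(-12541) = 1818/5 + 12541 = 64523/5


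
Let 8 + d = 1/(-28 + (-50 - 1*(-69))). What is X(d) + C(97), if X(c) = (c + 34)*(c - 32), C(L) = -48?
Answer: -88001/81 ≈ -1086.4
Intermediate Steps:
d = -73/9 (d = -8 + 1/(-28 + (-50 - 1*(-69))) = -8 + 1/(-28 + (-50 + 69)) = -8 + 1/(-28 + 19) = -8 + 1/(-9) = -8 - ⅑ = -73/9 ≈ -8.1111)
X(c) = (-32 + c)*(34 + c) (X(c) = (34 + c)*(-32 + c) = (-32 + c)*(34 + c))
X(d) + C(97) = (-1088 + (-73/9)² + 2*(-73/9)) - 48 = (-1088 + 5329/81 - 146/9) - 48 = -84113/81 - 48 = -88001/81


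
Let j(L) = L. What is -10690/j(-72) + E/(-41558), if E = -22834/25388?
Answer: 352460877869/2373917634 ≈ 148.47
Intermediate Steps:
E = -11417/12694 (E = -22834*1/25388 = -11417/12694 ≈ -0.89940)
-10690/j(-72) + E/(-41558) = -10690/(-72) - 11417/12694/(-41558) = -10690*(-1/72) - 11417/12694*(-1/41558) = 5345/36 + 11417/527537252 = 352460877869/2373917634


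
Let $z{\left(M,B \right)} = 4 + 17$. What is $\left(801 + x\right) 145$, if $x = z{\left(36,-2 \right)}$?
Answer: $119190$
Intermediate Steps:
$z{\left(M,B \right)} = 21$
$x = 21$
$\left(801 + x\right) 145 = \left(801 + 21\right) 145 = 822 \cdot 145 = 119190$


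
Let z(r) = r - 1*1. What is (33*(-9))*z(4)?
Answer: -891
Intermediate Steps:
z(r) = -1 + r (z(r) = r - 1 = -1 + r)
(33*(-9))*z(4) = (33*(-9))*(-1 + 4) = -297*3 = -891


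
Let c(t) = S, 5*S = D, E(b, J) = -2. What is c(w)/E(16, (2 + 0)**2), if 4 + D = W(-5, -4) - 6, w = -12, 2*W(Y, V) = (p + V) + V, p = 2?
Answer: 13/10 ≈ 1.3000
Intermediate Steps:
W(Y, V) = 1 + V (W(Y, V) = ((2 + V) + V)/2 = (2 + 2*V)/2 = 1 + V)
D = -13 (D = -4 + ((1 - 4) - 6) = -4 + (-3 - 6) = -4 - 9 = -13)
S = -13/5 (S = (1/5)*(-13) = -13/5 ≈ -2.6000)
c(t) = -13/5
c(w)/E(16, (2 + 0)**2) = -13/5/(-2) = -13/5*(-1/2) = 13/10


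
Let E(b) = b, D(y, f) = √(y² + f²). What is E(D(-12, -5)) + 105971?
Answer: 105984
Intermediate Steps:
D(y, f) = √(f² + y²)
E(D(-12, -5)) + 105971 = √((-5)² + (-12)²) + 105971 = √(25 + 144) + 105971 = √169 + 105971 = 13 + 105971 = 105984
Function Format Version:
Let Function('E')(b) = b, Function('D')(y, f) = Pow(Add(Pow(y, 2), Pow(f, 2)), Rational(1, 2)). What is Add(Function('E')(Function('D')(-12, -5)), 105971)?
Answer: 105984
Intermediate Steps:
Function('D')(y, f) = Pow(Add(Pow(f, 2), Pow(y, 2)), Rational(1, 2))
Add(Function('E')(Function('D')(-12, -5)), 105971) = Add(Pow(Add(Pow(-5, 2), Pow(-12, 2)), Rational(1, 2)), 105971) = Add(Pow(Add(25, 144), Rational(1, 2)), 105971) = Add(Pow(169, Rational(1, 2)), 105971) = Add(13, 105971) = 105984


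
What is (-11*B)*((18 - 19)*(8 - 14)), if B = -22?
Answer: 1452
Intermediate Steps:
(-11*B)*((18 - 19)*(8 - 14)) = (-11*(-22))*((18 - 19)*(8 - 14)) = 242*(-1*(-6)) = 242*6 = 1452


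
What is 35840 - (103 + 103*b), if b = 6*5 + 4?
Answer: 32235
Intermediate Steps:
b = 34 (b = 30 + 4 = 34)
35840 - (103 + 103*b) = 35840 - (103 + 103*34) = 35840 - (103 + 3502) = 35840 - 1*3605 = 35840 - 3605 = 32235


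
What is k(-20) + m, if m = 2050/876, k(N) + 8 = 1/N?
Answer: -25009/4380 ≈ -5.7098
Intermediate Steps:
k(N) = -8 + 1/N
m = 1025/438 (m = 2050*(1/876) = 1025/438 ≈ 2.3402)
k(-20) + m = (-8 + 1/(-20)) + 1025/438 = (-8 - 1/20) + 1025/438 = -161/20 + 1025/438 = -25009/4380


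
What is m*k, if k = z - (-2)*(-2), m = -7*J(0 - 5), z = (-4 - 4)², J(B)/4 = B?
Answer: 8400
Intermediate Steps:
J(B) = 4*B
z = 64 (z = (-8)² = 64)
m = 140 (m = -28*(0 - 5) = -28*(-5) = -7*(-20) = 140)
k = 60 (k = 64 - (-2)*(-2) = 64 - 1*4 = 64 - 4 = 60)
m*k = 140*60 = 8400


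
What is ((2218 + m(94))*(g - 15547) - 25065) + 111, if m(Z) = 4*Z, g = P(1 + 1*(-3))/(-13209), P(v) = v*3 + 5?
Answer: -533034292654/13209 ≈ -4.0354e+7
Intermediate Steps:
P(v) = 5 + 3*v (P(v) = 3*v + 5 = 5 + 3*v)
g = 1/13209 (g = (5 + 3*(1 + 1*(-3)))/(-13209) = (5 + 3*(1 - 3))*(-1/13209) = (5 + 3*(-2))*(-1/13209) = (5 - 6)*(-1/13209) = -1*(-1/13209) = 1/13209 ≈ 7.5706e-5)
((2218 + m(94))*(g - 15547) - 25065) + 111 = ((2218 + 4*94)*(1/13209 - 15547) - 25065) + 111 = ((2218 + 376)*(-205360322/13209) - 25065) + 111 = (2594*(-205360322/13209) - 25065) + 111 = (-532704675268/13209 - 25065) + 111 = -533035758853/13209 + 111 = -533034292654/13209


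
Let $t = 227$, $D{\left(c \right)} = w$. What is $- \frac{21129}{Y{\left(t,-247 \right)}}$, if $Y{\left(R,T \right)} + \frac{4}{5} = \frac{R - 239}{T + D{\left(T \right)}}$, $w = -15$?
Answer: $\frac{13839495}{494} \approx 28015.0$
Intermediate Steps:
$D{\left(c \right)} = -15$
$Y{\left(R,T \right)} = - \frac{4}{5} + \frac{-239 + R}{-15 + T}$ ($Y{\left(R,T \right)} = - \frac{4}{5} + \frac{R - 239}{T - 15} = - \frac{4}{5} + \frac{-239 + R}{-15 + T}$)
$- \frac{21129}{Y{\left(t,-247 \right)}} = - \frac{21129}{\frac{1}{-15 - 247} \left(-227 + 227 - - \frac{988}{5}\right)} = - \frac{21129}{\frac{1}{-262} \left(-227 + 227 + \frac{988}{5}\right)} = - \frac{21129}{\left(- \frac{1}{262}\right) \frac{988}{5}} = - \frac{21129}{- \frac{494}{655}} = \left(-21129\right) \left(- \frac{655}{494}\right) = \frac{13839495}{494}$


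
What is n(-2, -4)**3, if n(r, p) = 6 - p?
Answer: 1000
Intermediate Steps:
n(-2, -4)**3 = (6 - 1*(-4))**3 = (6 + 4)**3 = 10**3 = 1000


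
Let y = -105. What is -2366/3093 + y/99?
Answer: -62111/34023 ≈ -1.8256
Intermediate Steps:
-2366/3093 + y/99 = -2366/3093 - 105/99 = -2366*1/3093 - 105*1/99 = -2366/3093 - 35/33 = -62111/34023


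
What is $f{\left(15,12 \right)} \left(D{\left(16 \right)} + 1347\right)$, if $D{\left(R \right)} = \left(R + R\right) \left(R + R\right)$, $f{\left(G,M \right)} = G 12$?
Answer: $426780$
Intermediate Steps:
$f{\left(G,M \right)} = 12 G$
$D{\left(R \right)} = 4 R^{2}$ ($D{\left(R \right)} = 2 R 2 R = 4 R^{2}$)
$f{\left(15,12 \right)} \left(D{\left(16 \right)} + 1347\right) = 12 \cdot 15 \left(4 \cdot 16^{2} + 1347\right) = 180 \left(4 \cdot 256 + 1347\right) = 180 \left(1024 + 1347\right) = 180 \cdot 2371 = 426780$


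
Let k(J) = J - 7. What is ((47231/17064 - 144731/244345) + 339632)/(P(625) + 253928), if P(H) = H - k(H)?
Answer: 1416105741035471/1058782764619800 ≈ 1.3375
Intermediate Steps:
k(J) = -7 + J
P(H) = 7 (P(H) = H - (-7 + H) = H + (7 - H) = 7)
((47231/17064 - 144731/244345) + 339632)/(P(625) + 253928) = ((47231/17064 - 144731/244345) + 339632)/(7 + 253928) = ((47231*(1/17064) - 144731*1/244345) + 339632)/253935 = ((47231/17064 - 144731/244345) + 339632)*(1/253935) = (9070968911/4169503080 + 339632)*(1/253935) = (1416105741035471/4169503080)*(1/253935) = 1416105741035471/1058782764619800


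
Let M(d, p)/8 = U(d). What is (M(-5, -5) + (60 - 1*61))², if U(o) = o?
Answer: 1681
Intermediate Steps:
M(d, p) = 8*d
(M(-5, -5) + (60 - 1*61))² = (8*(-5) + (60 - 1*61))² = (-40 + (60 - 61))² = (-40 - 1)² = (-41)² = 1681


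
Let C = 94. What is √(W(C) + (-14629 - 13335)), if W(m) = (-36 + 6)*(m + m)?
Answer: 2*I*√8401 ≈ 183.31*I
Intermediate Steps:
W(m) = -60*m
√(W(C) + (-14629 - 13335)) = √(-60*94 + (-14629 - 13335)) = √(-5640 - 27964) = √(-33604) = 2*I*√8401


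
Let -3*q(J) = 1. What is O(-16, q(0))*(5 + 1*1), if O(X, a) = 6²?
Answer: 216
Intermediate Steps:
q(J) = -⅓ (q(J) = -⅓*1 = -⅓)
O(X, a) = 36
O(-16, q(0))*(5 + 1*1) = 36*(5 + 1*1) = 36*(5 + 1) = 36*6 = 216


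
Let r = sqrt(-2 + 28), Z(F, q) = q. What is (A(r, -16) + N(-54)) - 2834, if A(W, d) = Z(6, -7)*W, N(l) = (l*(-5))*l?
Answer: -17414 - 7*sqrt(26) ≈ -17450.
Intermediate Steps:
N(l) = -5*l**2 (N(l) = (-5*l)*l = -5*l**2)
r = sqrt(26) ≈ 5.0990
A(W, d) = -7*W
(A(r, -16) + N(-54)) - 2834 = (-7*sqrt(26) - 5*(-54)**2) - 2834 = (-7*sqrt(26) - 5*2916) - 2834 = (-7*sqrt(26) - 14580) - 2834 = (-14580 - 7*sqrt(26)) - 2834 = -17414 - 7*sqrt(26)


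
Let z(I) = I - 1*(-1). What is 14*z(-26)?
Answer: -350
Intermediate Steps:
z(I) = 1 + I (z(I) = I + 1 = 1 + I)
14*z(-26) = 14*(1 - 26) = 14*(-25) = -350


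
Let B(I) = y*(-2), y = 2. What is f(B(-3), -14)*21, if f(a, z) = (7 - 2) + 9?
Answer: 294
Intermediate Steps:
B(I) = -4 (B(I) = 2*(-2) = -4)
f(a, z) = 14 (f(a, z) = 5 + 9 = 14)
f(B(-3), -14)*21 = 14*21 = 294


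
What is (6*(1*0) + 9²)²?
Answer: 6561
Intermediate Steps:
(6*(1*0) + 9²)² = (6*0 + 81)² = (0 + 81)² = 81² = 6561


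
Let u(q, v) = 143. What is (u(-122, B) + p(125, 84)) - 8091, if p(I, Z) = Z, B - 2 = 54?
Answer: -7864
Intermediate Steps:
B = 56 (B = 2 + 54 = 56)
(u(-122, B) + p(125, 84)) - 8091 = (143 + 84) - 8091 = 227 - 8091 = -7864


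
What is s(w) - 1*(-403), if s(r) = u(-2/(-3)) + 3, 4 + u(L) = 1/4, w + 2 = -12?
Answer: 1609/4 ≈ 402.25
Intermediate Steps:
w = -14 (w = -2 - 12 = -14)
u(L) = -15/4 (u(L) = -4 + 1/4 = -15/4)
s(r) = -3/4 (s(r) = -15/4 + 3 = -3/4)
s(w) - 1*(-403) = -3/4 - 1*(-403) = -3/4 + 403 = 1609/4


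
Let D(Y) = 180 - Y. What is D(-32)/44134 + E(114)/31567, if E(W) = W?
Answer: 5861740/696588989 ≈ 0.0084149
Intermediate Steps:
D(-32)/44134 + E(114)/31567 = (180 - 1*(-32))/44134 + 114/31567 = (180 + 32)*(1/44134) + 114*(1/31567) = 212*(1/44134) + 114/31567 = 106/22067 + 114/31567 = 5861740/696588989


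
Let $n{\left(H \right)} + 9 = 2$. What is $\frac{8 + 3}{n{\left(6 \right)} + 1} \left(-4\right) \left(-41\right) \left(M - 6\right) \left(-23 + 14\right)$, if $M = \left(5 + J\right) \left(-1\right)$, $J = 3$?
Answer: $-37884$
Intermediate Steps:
$n{\left(H \right)} = -7$ ($n{\left(H \right)} = -9 + 2 = -7$)
$M = -8$ ($M = \left(5 + 3\right) \left(-1\right) = 8 \left(-1\right) = -8$)
$\frac{8 + 3}{n{\left(6 \right)} + 1} \left(-4\right) \left(-41\right) \left(M - 6\right) \left(-23 + 14\right) = \frac{8 + 3}{-7 + 1} \left(-4\right) \left(-41\right) \left(-8 - 6\right) \left(-23 + 14\right) = \frac{11}{-6} \left(-4\right) \left(-41\right) \left(\left(-14\right) \left(-9\right)\right) = 11 \left(- \frac{1}{6}\right) \left(-4\right) \left(-41\right) 126 = \left(- \frac{11}{6}\right) \left(-4\right) \left(-41\right) 126 = \frac{22}{3} \left(-41\right) 126 = \left(- \frac{902}{3}\right) 126 = -37884$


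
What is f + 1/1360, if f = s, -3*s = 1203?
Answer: -545359/1360 ≈ -401.00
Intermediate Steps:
s = -401 (s = -⅓*1203 = -401)
f = -401
f + 1/1360 = -401 + 1/1360 = -545359/1360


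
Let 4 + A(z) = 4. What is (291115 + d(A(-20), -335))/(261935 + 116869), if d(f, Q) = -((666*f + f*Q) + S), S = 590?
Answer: 290525/378804 ≈ 0.76695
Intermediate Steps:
A(z) = 0 (A(z) = -4 + 4 = 0)
d(f, Q) = -590 - 666*f - Q*f (d(f, Q) = -((666*f + f*Q) + 590) = -((666*f + Q*f) + 590) = -(590 + 666*f + Q*f) = -590 - 666*f - Q*f)
(291115 + d(A(-20), -335))/(261935 + 116869) = (291115 + (-590 - 666*0 - 1*(-335)*0))/(261935 + 116869) = (291115 + (-590 + 0 + 0))/378804 = (291115 - 590)*(1/378804) = 290525*(1/378804) = 290525/378804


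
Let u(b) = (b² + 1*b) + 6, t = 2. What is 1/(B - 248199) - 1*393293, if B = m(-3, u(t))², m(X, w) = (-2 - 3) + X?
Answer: -97589758556/248135 ≈ -3.9329e+5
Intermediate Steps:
u(b) = 6 + b + b² (u(b) = (b² + b) + 6 = (b + b²) + 6 = 6 + b + b²)
m(X, w) = -5 + X
B = 64 (B = (-5 - 3)² = (-8)² = 64)
1/(B - 248199) - 1*393293 = 1/(64 - 248199) - 1*393293 = 1/(-248135) - 393293 = -1/248135 - 393293 = -97589758556/248135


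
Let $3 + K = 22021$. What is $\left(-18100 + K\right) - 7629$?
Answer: $-3711$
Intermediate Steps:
$K = 22018$ ($K = -3 + 22021 = 22018$)
$\left(-18100 + K\right) - 7629 = \left(-18100 + 22018\right) - 7629 = 3918 - 7629 = -3711$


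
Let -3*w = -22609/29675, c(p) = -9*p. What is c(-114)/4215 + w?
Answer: 12442439/25016025 ≈ 0.49738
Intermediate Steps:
w = 22609/89025 (w = -(-22609)/(3*29675) = -⅓*(-22609/29675) = 22609/89025 ≈ 0.25396)
c(-114)/4215 + w = -9*(-114)/4215 + 22609/89025 = 1026*(1/4215) + 22609/89025 = 342/1405 + 22609/89025 = 12442439/25016025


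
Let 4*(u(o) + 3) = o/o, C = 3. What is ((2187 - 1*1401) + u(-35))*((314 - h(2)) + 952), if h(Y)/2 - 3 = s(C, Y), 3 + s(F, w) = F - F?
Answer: 1983189/2 ≈ 9.9159e+5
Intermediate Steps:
s(F, w) = -3 (s(F, w) = -3 + (F - F) = -3 + 0 = -3)
u(o) = -11/4 (u(o) = -3 + (o/o)/4 = -3 + (¼)*1 = -3 + ¼ = -11/4)
h(Y) = 0 (h(Y) = 6 + 2*(-3) = 6 - 6 = 0)
((2187 - 1*1401) + u(-35))*((314 - h(2)) + 952) = ((2187 - 1*1401) - 11/4)*((314 - 1*0) + 952) = ((2187 - 1401) - 11/4)*((314 + 0) + 952) = (786 - 11/4)*(314 + 952) = (3133/4)*1266 = 1983189/2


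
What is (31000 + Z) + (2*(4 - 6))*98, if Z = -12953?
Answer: 17655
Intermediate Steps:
(31000 + Z) + (2*(4 - 6))*98 = (31000 - 12953) + (2*(4 - 6))*98 = 18047 + (2*(-2))*98 = 18047 - 4*98 = 18047 - 392 = 17655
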